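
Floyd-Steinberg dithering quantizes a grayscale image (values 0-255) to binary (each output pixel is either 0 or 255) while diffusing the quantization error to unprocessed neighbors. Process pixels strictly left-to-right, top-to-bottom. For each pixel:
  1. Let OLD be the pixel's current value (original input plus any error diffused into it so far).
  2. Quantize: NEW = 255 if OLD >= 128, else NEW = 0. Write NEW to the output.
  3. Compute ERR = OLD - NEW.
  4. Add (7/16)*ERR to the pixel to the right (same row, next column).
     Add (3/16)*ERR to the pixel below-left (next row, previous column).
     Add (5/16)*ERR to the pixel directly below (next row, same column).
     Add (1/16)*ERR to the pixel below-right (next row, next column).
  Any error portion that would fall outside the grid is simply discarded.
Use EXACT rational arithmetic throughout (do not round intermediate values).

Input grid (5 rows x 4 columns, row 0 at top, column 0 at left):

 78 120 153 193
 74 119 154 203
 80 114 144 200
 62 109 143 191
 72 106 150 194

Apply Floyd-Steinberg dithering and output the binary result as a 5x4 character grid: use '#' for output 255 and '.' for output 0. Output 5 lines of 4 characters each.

Answer: .#.#
.###
...#
.###
..#.

Derivation:
(0,0): OLD=78 → NEW=0, ERR=78
(0,1): OLD=1233/8 → NEW=255, ERR=-807/8
(0,2): OLD=13935/128 → NEW=0, ERR=13935/128
(0,3): OLD=492809/2048 → NEW=255, ERR=-29431/2048
(1,0): OLD=10171/128 → NEW=0, ERR=10171/128
(1,1): OLD=151069/1024 → NEW=255, ERR=-110051/1024
(1,2): OLD=4325473/32768 → NEW=255, ERR=-4030367/32768
(1,3): OLD=79430775/524288 → NEW=255, ERR=-54262665/524288
(2,0): OLD=1387407/16384 → NEW=0, ERR=1387407/16384
(2,1): OLD=52097045/524288 → NEW=0, ERR=52097045/524288
(2,2): OLD=128884425/1048576 → NEW=0, ERR=128884425/1048576
(2,3): OLD=3586035781/16777216 → NEW=255, ERR=-692154299/16777216
(3,0): OLD=898369951/8388608 → NEW=0, ERR=898369951/8388608
(3,1): OLD=28889664193/134217728 → NEW=255, ERR=-5335856447/134217728
(3,2): OLD=348950338879/2147483648 → NEW=255, ERR=-198657991361/2147483648
(3,3): OLD=4993080639801/34359738368 → NEW=255, ERR=-3768652644039/34359738368
(4,0): OLD=210480849395/2147483648 → NEW=0, ERR=210480849395/2147483648
(4,1): OLD=2161319215193/17179869184 → NEW=0, ERR=2161319215193/17179869184
(4,2): OLD=84157264604473/549755813888 → NEW=255, ERR=-56030467936967/549755813888
(4,3): OLD=961880113438047/8796093022208 → NEW=0, ERR=961880113438047/8796093022208
Row 0: .#.#
Row 1: .###
Row 2: ...#
Row 3: .###
Row 4: ..#.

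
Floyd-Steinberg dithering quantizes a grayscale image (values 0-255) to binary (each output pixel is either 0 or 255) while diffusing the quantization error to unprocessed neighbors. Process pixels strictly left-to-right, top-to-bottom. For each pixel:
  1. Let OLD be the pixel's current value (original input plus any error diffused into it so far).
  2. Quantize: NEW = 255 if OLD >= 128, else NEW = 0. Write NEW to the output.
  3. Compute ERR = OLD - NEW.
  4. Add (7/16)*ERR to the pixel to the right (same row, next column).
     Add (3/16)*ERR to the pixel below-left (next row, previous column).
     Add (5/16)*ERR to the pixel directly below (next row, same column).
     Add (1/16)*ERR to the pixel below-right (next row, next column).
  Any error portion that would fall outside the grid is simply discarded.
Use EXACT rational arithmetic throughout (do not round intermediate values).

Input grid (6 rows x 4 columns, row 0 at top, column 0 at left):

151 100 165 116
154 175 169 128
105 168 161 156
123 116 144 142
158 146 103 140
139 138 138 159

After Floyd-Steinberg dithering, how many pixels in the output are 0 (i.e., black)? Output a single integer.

Answer: 11

Derivation:
(0,0): OLD=151 → NEW=255, ERR=-104
(0,1): OLD=109/2 → NEW=0, ERR=109/2
(0,2): OLD=6043/32 → NEW=255, ERR=-2117/32
(0,3): OLD=44573/512 → NEW=0, ERR=44573/512
(1,0): OLD=4215/32 → NEW=255, ERR=-3945/32
(1,1): OLD=30513/256 → NEW=0, ERR=30513/256
(1,2): OLD=1803893/8192 → NEW=255, ERR=-285067/8192
(1,3): OLD=17805635/131072 → NEW=255, ERR=-15617725/131072
(2,0): OLD=363819/4096 → NEW=0, ERR=363819/4096
(2,1): OLD=30130521/131072 → NEW=255, ERR=-3292839/131072
(2,2): OLD=32569465/262144 → NEW=0, ERR=32569465/262144
(2,3): OLD=716998285/4194304 → NEW=255, ERR=-352549235/4194304
(3,0): OLD=306282219/2097152 → NEW=255, ERR=-228491541/2097152
(3,1): OLD=2997388693/33554432 → NEW=0, ERR=2997388693/33554432
(3,2): OLD=109831441355/536870912 → NEW=255, ERR=-27070641205/536870912
(3,3): OLD=871346977549/8589934592 → NEW=0, ERR=871346977549/8589934592
(4,0): OLD=75538446895/536870912 → NEW=255, ERR=-61363635665/536870912
(4,1): OLD=462335169053/4294967296 → NEW=0, ERR=462335169053/4294967296
(4,2): OLD=21844625716013/137438953472 → NEW=255, ERR=-13202307419347/137438953472
(4,3): OLD=278224777897291/2199023255552 → NEW=0, ERR=278224777897291/2199023255552
(5,0): OLD=8484467346863/68719476736 → NEW=0, ERR=8484467346863/68719476736
(5,1): OLD=440905366182457/2199023255552 → NEW=255, ERR=-119845563983303/2199023255552
(5,2): OLD=31497888649023/274877906944 → NEW=0, ERR=31497888649023/274877906944
(5,3): OLD=8538083897246479/35184372088832 → NEW=255, ERR=-433930985405681/35184372088832
Output grid:
  Row 0: #.#.  (2 black, running=2)
  Row 1: #.##  (1 black, running=3)
  Row 2: .#.#  (2 black, running=5)
  Row 3: #.#.  (2 black, running=7)
  Row 4: #.#.  (2 black, running=9)
  Row 5: .#.#  (2 black, running=11)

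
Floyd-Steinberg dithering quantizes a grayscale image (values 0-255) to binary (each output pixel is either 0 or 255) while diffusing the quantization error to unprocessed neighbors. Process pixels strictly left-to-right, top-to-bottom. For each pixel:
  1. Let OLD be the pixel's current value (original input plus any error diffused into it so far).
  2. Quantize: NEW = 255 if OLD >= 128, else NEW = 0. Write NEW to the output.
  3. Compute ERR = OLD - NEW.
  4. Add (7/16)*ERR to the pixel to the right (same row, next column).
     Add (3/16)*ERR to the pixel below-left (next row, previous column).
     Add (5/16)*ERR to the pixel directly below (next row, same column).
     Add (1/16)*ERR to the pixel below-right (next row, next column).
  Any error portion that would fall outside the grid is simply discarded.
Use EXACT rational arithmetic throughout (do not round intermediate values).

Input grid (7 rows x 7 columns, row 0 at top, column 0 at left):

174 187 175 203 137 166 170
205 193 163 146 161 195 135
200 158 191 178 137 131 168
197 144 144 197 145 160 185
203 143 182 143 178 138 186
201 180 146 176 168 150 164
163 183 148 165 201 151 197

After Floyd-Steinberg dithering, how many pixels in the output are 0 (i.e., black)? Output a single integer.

(0,0): OLD=174 → NEW=255, ERR=-81
(0,1): OLD=2425/16 → NEW=255, ERR=-1655/16
(0,2): OLD=33215/256 → NEW=255, ERR=-32065/256
(0,3): OLD=607033/4096 → NEW=255, ERR=-437447/4096
(0,4): OLD=5916303/65536 → NEW=0, ERR=5916303/65536
(0,5): OLD=215477737/1048576 → NEW=255, ERR=-51909143/1048576
(0,6): OLD=2488762719/16777216 → NEW=255, ERR=-1789427361/16777216
(1,0): OLD=41035/256 → NEW=255, ERR=-24245/256
(1,1): OLD=185741/2048 → NEW=0, ERR=185741/2048
(1,2): OLD=8981521/65536 → NEW=255, ERR=-7730159/65536
(1,3): OLD=18381373/262144 → NEW=0, ERR=18381373/262144
(1,4): OLD=3421400599/16777216 → NEW=255, ERR=-856789481/16777216
(1,5): OLD=19170473799/134217728 → NEW=255, ERR=-15055046841/134217728
(1,6): OLD=106303499849/2147483648 → NEW=0, ERR=106303499849/2147483648
(2,0): OLD=6141023/32768 → NEW=255, ERR=-2214817/32768
(2,1): OLD=134988933/1048576 → NEW=255, ERR=-132397947/1048576
(2,2): OLD=1974925775/16777216 → NEW=0, ERR=1974925775/16777216
(2,3): OLD=31469370903/134217728 → NEW=255, ERR=-2756149737/134217728
(2,4): OLD=102443377415/1073741824 → NEW=0, ERR=102443377415/1073741824
(2,5): OLD=4940170708717/34359738368 → NEW=255, ERR=-3821562575123/34359738368
(2,6): OLD=70258226703947/549755813888 → NEW=0, ERR=70258226703947/549755813888
(3,0): OLD=2553546991/16777216 → NEW=255, ERR=-1724643089/16777216
(3,1): OLD=10390579651/134217728 → NEW=0, ERR=10390579651/134217728
(3,2): OLD=217876673721/1073741824 → NEW=255, ERR=-55927491399/1073741824
(3,3): OLD=829105295455/4294967296 → NEW=255, ERR=-266111365025/4294967296
(3,4): OLD=69033034900719/549755813888 → NEW=0, ERR=69033034900719/549755813888
(3,5): OLD=924053405598397/4398046511104 → NEW=255, ERR=-197448454733123/4398046511104
(3,6): OLD=13957247548278115/70368744177664 → NEW=255, ERR=-3986782217026205/70368744177664
(4,0): OLD=398125195937/2147483648 → NEW=255, ERR=-149483134303/2147483648
(4,1): OLD=4141987754797/34359738368 → NEW=0, ERR=4141987754797/34359738368
(4,2): OLD=116374389417411/549755813888 → NEW=255, ERR=-23813343124029/549755813888
(4,3): OLD=549650427898705/4398046511104 → NEW=0, ERR=549650427898705/4398046511104
(4,4): OLD=9134833726479459/35184372088832 → NEW=255, ERR=162818843827299/35184372088832
(4,5): OLD=138733656395427875/1125899906842624 → NEW=0, ERR=138733656395427875/1125899906842624
(4,6): OLD=3952324335757868261/18014398509481984 → NEW=255, ERR=-641347284160037659/18014398509481984
(5,0): OLD=110968231111639/549755813888 → NEW=255, ERR=-29219501429801/549755813888
(5,1): OLD=800205771309469/4398046511104 → NEW=255, ERR=-321296089022051/4398046511104
(5,2): OLD=4625678009066779/35184372088832 → NEW=255, ERR=-4346336873585381/35184372088832
(5,3): OLD=44802626687272743/281474976710656 → NEW=255, ERR=-26973492373944537/281474976710656
(5,4): OLD=2854123656863246221/18014398509481984 → NEW=255, ERR=-1739547963054659699/18014398509481984
(5,5): OLD=20157867294283918909/144115188075855872 → NEW=255, ERR=-16591505665059328451/144115188075855872
(5,6): OLD=254121730507843770611/2305843009213693952 → NEW=0, ERR=254121730507843770611/2305843009213693952
(6,0): OLD=9337436976701039/70368744177664 → NEW=255, ERR=-8606592788603281/70368744177664
(6,1): OLD=90271728885686331/1125899906842624 → NEW=0, ERR=90271728885686331/1125899906842624
(6,2): OLD=2196685474552497489/18014398509481984 → NEW=0, ERR=2196685474552497489/18014398509481984
(6,3): OLD=23429662229398987087/144115188075855872 → NEW=255, ERR=-13319710729944260273/144115188075855872
(6,4): OLD=29633700766189835773/288230376151711744 → NEW=0, ERR=29633700766189835773/288230376151711744
(6,5): OLD=6442786552214703985601/36893488147419103232 → NEW=255, ERR=-2965052925377167338559/36893488147419103232
(6,6): OLD=111615217153397155582775/590295810358705651712 → NEW=255, ERR=-38910214488072785603785/590295810358705651712
Output grid:
  Row 0: ####.##  (1 black, running=1)
  Row 1: #.#.##.  (3 black, running=4)
  Row 2: ##.#.#.  (3 black, running=7)
  Row 3: #.##.##  (2 black, running=9)
  Row 4: #.#.#.#  (3 black, running=12)
  Row 5: ######.  (1 black, running=13)
  Row 6: #..#.##  (3 black, running=16)

Answer: 16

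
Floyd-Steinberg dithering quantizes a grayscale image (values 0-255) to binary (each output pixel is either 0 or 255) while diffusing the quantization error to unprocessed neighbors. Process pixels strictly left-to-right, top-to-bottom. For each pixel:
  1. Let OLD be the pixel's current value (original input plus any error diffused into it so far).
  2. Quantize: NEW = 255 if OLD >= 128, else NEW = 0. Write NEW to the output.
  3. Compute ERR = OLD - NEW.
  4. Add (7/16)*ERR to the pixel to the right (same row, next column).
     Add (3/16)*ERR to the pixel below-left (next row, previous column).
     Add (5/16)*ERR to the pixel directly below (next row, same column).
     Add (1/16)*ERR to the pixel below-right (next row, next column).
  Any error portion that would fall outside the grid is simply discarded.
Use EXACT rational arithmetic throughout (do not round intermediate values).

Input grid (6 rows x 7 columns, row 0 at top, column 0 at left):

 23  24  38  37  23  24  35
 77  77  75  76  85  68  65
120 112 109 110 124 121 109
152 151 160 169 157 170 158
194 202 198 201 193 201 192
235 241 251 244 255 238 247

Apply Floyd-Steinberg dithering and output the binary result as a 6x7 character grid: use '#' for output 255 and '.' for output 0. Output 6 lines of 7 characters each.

Answer: .......
.#.#..#
.#..#.#
#.####.
###.###
#######

Derivation:
(0,0): OLD=23 → NEW=0, ERR=23
(0,1): OLD=545/16 → NEW=0, ERR=545/16
(0,2): OLD=13543/256 → NEW=0, ERR=13543/256
(0,3): OLD=246353/4096 → NEW=0, ERR=246353/4096
(0,4): OLD=3231799/65536 → NEW=0, ERR=3231799/65536
(0,5): OLD=47788417/1048576 → NEW=0, ERR=47788417/1048576
(0,6): OLD=921721479/16777216 → NEW=0, ERR=921721479/16777216
(1,0): OLD=23187/256 → NEW=0, ERR=23187/256
(1,1): OLD=283909/2048 → NEW=255, ERR=-238331/2048
(1,2): OLD=3540585/65536 → NEW=0, ERR=3540585/65536
(1,3): OLD=34336629/262144 → NEW=255, ERR=-32510091/262144
(1,4): OLD=980756351/16777216 → NEW=0, ERR=980756351/16777216
(1,5): OLD=16267241903/134217728 → NEW=0, ERR=16267241903/134217728
(1,6): OLD=296442906977/2147483648 → NEW=255, ERR=-251165423263/2147483648
(2,0): OLD=4144647/32768 → NEW=0, ERR=4144647/32768
(2,1): OLD=153890237/1048576 → NEW=255, ERR=-113496643/1048576
(2,2): OLD=805340279/16777216 → NEW=0, ERR=805340279/16777216
(2,3): OLD=14305355903/134217728 → NEW=0, ERR=14305355903/134217728
(2,4): OLD=218906138415/1073741824 → NEW=255, ERR=-54898026705/1073741824
(2,5): OLD=4062375864037/34359738368 → NEW=0, ERR=4062375864037/34359738368
(2,6): OLD=72431194828179/549755813888 → NEW=255, ERR=-67756537713261/549755813888
(3,0): OLD=2872790423/16777216 → NEW=255, ERR=-1405399657/16777216
(3,1): OLD=13077152459/134217728 → NEW=0, ERR=13077152459/134217728
(3,2): OLD=247869779729/1073741824 → NEW=255, ERR=-25934385391/1073741824
(3,3): OLD=795229782055/4294967296 → NEW=255, ERR=-299986878425/4294967296
(3,4): OLD=76578012019095/549755813888 → NEW=255, ERR=-63609720522345/549755813888
(3,5): OLD=571840218214581/4398046511104 → NEW=255, ERR=-549661642116939/4398046511104
(3,6): OLD=5080352687318635/70368744177664 → NEW=0, ERR=5080352687318635/70368744177664
(4,0): OLD=399627298809/2147483648 → NEW=255, ERR=-147981031431/2147483648
(4,1): OLD=6615474658597/34359738368 → NEW=255, ERR=-2146258625243/34359738368
(4,2): OLD=85826405057867/549755813888 → NEW=255, ERR=-54361327483573/549755813888
(4,3): OLD=495693117999785/4398046511104 → NEW=0, ERR=495693117999785/4398046511104
(4,4): OLD=6275229570767915/35184372088832 → NEW=255, ERR=-2696785311884245/35184372088832
(4,5): OLD=151676969374728619/1125899906842624 → NEW=255, ERR=-135427506870140501/1125899906842624
(4,6): OLD=2776486800333111837/18014398509481984 → NEW=255, ERR=-1817184819584794083/18014398509481984
(5,0): OLD=110915357873471/549755813888 → NEW=255, ERR=-29272374667969/549755813888
(5,1): OLD=771141989579925/4398046511104 → NEW=255, ERR=-350359870751595/4398046511104
(5,2): OLD=7123970421978915/35184372088832 → NEW=255, ERR=-1848044460673245/35184372088832
(5,3): OLD=66340860617738703/281474976710656 → NEW=255, ERR=-5435258443478577/281474976710656
(5,4): OLD=3730613651196550021/18014398509481984 → NEW=255, ERR=-863057968721355899/18014398509481984
(5,5): OLD=22445457327503774005/144115188075855872 → NEW=255, ERR=-14303915631839473355/144115188075855872
(5,6): OLD=379393700190136345211/2305843009213693952 → NEW=255, ERR=-208596267159355612549/2305843009213693952
Row 0: .......
Row 1: .#.#..#
Row 2: .#..#.#
Row 3: #.####.
Row 4: ###.###
Row 5: #######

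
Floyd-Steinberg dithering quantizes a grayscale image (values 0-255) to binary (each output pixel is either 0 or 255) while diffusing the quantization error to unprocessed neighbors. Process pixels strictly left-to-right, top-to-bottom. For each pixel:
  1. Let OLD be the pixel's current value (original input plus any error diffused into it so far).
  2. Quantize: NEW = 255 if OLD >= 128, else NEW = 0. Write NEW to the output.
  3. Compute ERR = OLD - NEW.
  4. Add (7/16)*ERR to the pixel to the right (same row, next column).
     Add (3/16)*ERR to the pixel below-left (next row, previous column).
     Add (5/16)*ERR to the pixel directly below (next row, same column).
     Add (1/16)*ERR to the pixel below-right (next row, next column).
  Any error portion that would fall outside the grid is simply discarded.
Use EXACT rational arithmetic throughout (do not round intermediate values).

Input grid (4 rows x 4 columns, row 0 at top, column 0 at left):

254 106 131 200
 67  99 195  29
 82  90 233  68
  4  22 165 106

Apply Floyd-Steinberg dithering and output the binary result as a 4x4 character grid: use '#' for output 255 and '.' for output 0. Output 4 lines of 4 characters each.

(0,0): OLD=254 → NEW=255, ERR=-1
(0,1): OLD=1689/16 → NEW=0, ERR=1689/16
(0,2): OLD=45359/256 → NEW=255, ERR=-19921/256
(0,3): OLD=679753/4096 → NEW=255, ERR=-364727/4096
(1,0): OLD=22139/256 → NEW=0, ERR=22139/256
(1,1): OLD=317789/2048 → NEW=255, ERR=-204451/2048
(1,2): OLD=7661729/65536 → NEW=0, ERR=7661729/65536
(1,3): OLD=49762871/1048576 → NEW=0, ERR=49762871/1048576
(2,0): OLD=2959183/32768 → NEW=0, ERR=2959183/32768
(2,1): OLD=131741013/1048576 → NEW=0, ERR=131741013/1048576
(2,2): OLD=686103305/2097152 → NEW=255, ERR=151329545/2097152
(2,3): OLD=4083812229/33554432 → NEW=0, ERR=4083812229/33554432
(3,0): OLD=935801183/16777216 → NEW=0, ERR=935801183/16777216
(3,1): OLD=28142480129/268435456 → NEW=0, ERR=28142480129/268435456
(3,2): OLD=1134255066367/4294967296 → NEW=255, ERR=39038405887/4294967296
(3,3): OLD=10481096109945/68719476736 → NEW=255, ERR=-7042370457735/68719476736
Row 0: #.##
Row 1: .#..
Row 2: ..#.
Row 3: ..##

Answer: #.##
.#..
..#.
..##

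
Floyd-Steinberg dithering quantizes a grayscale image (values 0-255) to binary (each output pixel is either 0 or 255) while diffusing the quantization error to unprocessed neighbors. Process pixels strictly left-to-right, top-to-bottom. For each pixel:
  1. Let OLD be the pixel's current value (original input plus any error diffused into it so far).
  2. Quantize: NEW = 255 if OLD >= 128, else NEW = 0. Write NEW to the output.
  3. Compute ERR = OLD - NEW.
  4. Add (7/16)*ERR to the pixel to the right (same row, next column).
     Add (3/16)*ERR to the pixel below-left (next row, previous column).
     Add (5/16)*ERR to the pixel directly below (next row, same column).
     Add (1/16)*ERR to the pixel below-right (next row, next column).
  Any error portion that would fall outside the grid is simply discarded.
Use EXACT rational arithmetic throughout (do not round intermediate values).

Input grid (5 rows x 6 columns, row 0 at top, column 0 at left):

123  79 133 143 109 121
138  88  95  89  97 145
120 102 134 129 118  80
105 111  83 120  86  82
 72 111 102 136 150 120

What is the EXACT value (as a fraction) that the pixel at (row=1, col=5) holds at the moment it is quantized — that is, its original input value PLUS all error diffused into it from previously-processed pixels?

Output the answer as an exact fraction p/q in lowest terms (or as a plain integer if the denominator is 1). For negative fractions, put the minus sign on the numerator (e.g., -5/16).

Answer: 36749380453/268435456

Derivation:
(0,0): OLD=123 → NEW=0, ERR=123
(0,1): OLD=2125/16 → NEW=255, ERR=-1955/16
(0,2): OLD=20363/256 → NEW=0, ERR=20363/256
(0,3): OLD=728269/4096 → NEW=255, ERR=-316211/4096
(0,4): OLD=4929947/65536 → NEW=0, ERR=4929947/65536
(0,5): OLD=161387325/1048576 → NEW=255, ERR=-105999555/1048576
(1,0): OLD=39303/256 → NEW=255, ERR=-25977/256
(1,1): OLD=57393/2048 → NEW=0, ERR=57393/2048
(1,2): OLD=7209349/65536 → NEW=0, ERR=7209349/65536
(1,3): OLD=34623649/262144 → NEW=255, ERR=-32223071/262144
(1,4): OLD=720591043/16777216 → NEW=0, ERR=720591043/16777216
(1,5): OLD=36749380453/268435456 → NEW=255, ERR=-31701660827/268435456
Target (1,5): original=145, with diffused error = 36749380453/268435456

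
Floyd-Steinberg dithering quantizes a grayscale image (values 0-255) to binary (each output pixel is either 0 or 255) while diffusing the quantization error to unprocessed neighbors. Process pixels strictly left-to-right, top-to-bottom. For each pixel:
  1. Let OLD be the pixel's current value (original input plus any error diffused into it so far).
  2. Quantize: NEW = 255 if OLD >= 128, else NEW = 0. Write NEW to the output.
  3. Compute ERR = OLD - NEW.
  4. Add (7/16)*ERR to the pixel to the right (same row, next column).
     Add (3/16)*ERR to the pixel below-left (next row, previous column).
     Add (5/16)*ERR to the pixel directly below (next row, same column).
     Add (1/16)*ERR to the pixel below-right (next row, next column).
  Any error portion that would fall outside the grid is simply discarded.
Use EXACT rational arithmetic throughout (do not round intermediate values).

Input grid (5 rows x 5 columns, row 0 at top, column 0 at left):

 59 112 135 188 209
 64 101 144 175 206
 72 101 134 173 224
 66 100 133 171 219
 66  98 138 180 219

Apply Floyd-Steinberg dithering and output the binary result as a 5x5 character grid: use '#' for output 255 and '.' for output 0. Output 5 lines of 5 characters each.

Answer: .#.##
..###
.#.##
.#.#.
..###

Derivation:
(0,0): OLD=59 → NEW=0, ERR=59
(0,1): OLD=2205/16 → NEW=255, ERR=-1875/16
(0,2): OLD=21435/256 → NEW=0, ERR=21435/256
(0,3): OLD=920093/4096 → NEW=255, ERR=-124387/4096
(0,4): OLD=12826315/65536 → NEW=255, ERR=-3885365/65536
(1,0): OLD=15479/256 → NEW=0, ERR=15479/256
(1,1): OLD=225729/2048 → NEW=0, ERR=225729/2048
(1,2): OLD=13459029/65536 → NEW=255, ERR=-3252651/65536
(1,3): OLD=36153137/262144 → NEW=255, ERR=-30693583/262144
(1,4): OLD=563503475/4194304 → NEW=255, ERR=-506044045/4194304
(2,0): OLD=3655643/32768 → NEW=0, ERR=3655643/32768
(2,1): OLD=187406489/1048576 → NEW=255, ERR=-79980391/1048576
(2,2): OLD=1175322379/16777216 → NEW=0, ERR=1175322379/16777216
(2,3): OLD=37939436785/268435456 → NEW=255, ERR=-30511604495/268435456
(2,4): OLD=555127119447/4294967296 → NEW=255, ERR=-540089541033/4294967296
(3,0): OLD=1452257963/16777216 → NEW=0, ERR=1452257963/16777216
(3,1): OLD=18004288207/134217728 → NEW=255, ERR=-16221232433/134217728
(3,2): OLD=326149393045/4294967296 → NEW=0, ERR=326149393045/4294967296
(3,3): OLD=1284220227437/8589934592 → NEW=255, ERR=-906213093523/8589934592
(3,4): OLD=17378372401537/137438953472 → NEW=0, ERR=17378372401537/137438953472
(4,0): OLD=151160541989/2147483648 → NEW=0, ERR=151160541989/2147483648
(4,1): OLD=7605585336357/68719476736 → NEW=0, ERR=7605585336357/68719476736
(4,2): OLD=201009268180939/1099511627776 → NEW=255, ERR=-79366196901941/1099511627776
(4,3): OLD=2531628912082981/17592186044416 → NEW=255, ERR=-1954378529243099/17592186044416
(4,4): OLD=57228604116380547/281474976710656 → NEW=255, ERR=-14547514944836733/281474976710656
Row 0: .#.##
Row 1: ..###
Row 2: .#.##
Row 3: .#.#.
Row 4: ..###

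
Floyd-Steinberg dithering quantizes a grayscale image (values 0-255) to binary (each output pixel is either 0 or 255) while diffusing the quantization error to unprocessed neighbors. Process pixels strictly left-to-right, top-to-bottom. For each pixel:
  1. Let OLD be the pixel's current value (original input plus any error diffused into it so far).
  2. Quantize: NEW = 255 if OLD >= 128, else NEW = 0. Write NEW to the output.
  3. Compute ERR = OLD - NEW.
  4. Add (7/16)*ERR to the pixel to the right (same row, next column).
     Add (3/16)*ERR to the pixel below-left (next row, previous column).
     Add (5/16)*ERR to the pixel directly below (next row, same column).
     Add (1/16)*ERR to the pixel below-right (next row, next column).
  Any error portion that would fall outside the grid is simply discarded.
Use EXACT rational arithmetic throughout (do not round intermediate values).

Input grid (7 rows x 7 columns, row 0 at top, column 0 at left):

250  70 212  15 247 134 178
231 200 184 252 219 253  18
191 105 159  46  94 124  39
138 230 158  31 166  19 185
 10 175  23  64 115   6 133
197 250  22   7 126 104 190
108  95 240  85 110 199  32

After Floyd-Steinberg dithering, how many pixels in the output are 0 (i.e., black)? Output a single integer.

(0,0): OLD=250 → NEW=255, ERR=-5
(0,1): OLD=1085/16 → NEW=0, ERR=1085/16
(0,2): OLD=61867/256 → NEW=255, ERR=-3413/256
(0,3): OLD=37549/4096 → NEW=0, ERR=37549/4096
(0,4): OLD=16450235/65536 → NEW=255, ERR=-261445/65536
(0,5): OLD=138679069/1048576 → NEW=255, ERR=-128707811/1048576
(0,6): OLD=2085389771/16777216 → NEW=0, ERR=2085389771/16777216
(1,0): OLD=61991/256 → NEW=255, ERR=-3289/256
(1,1): OLD=435729/2048 → NEW=255, ERR=-86511/2048
(1,2): OLD=10964837/65536 → NEW=255, ERR=-5746843/65536
(1,3): OLD=56339777/262144 → NEW=255, ERR=-10506943/262144
(1,4): OLD=2982589411/16777216 → NEW=255, ERR=-1295600669/16777216
(1,5): OLD=27368790099/134217728 → NEW=255, ERR=-6856730541/134217728
(1,6): OLD=57598582909/2147483648 → NEW=0, ERR=57598582909/2147483648
(2,0): OLD=5867595/32768 → NEW=255, ERR=-2488245/32768
(2,1): OLD=43340777/1048576 → NEW=0, ERR=43340777/1048576
(2,2): OLD=2340838395/16777216 → NEW=255, ERR=-1937351685/16777216
(2,3): OLD=-4966823197/134217728 → NEW=0, ERR=-4966823197/134217728
(2,4): OLD=44660963667/1073741824 → NEW=0, ERR=44660963667/1073741824
(2,5): OLD=4344281468785/34359738368 → NEW=0, ERR=4344281468785/34359738368
(2,6): OLD=54703010637351/549755813888 → NEW=0, ERR=54703010637351/549755813888
(3,0): OLD=2047158939/16777216 → NEW=0, ERR=2047158939/16777216
(3,1): OLD=36225746559/134217728 → NEW=255, ERR=2000225919/134217728
(3,2): OLD=133228540141/1073741824 → NEW=0, ERR=133228540141/1073741824
(3,3): OLD=319123795243/4294967296 → NEW=0, ERR=319123795243/4294967296
(3,4): OLD=128037489493659/549755813888 → NEW=255, ERR=-12150243047781/549755813888
(3,5): OLD=308296014449921/4398046511104 → NEW=0, ERR=308296014449921/4398046511104
(3,6): OLD=17920478227515807/70368744177664 → NEW=255, ERR=-23551537788513/70368744177664
(4,0): OLD=109361871797/2147483648 → NEW=0, ERR=109361871797/2147483648
(4,1): OLD=7999912975537/34359738368 → NEW=255, ERR=-761820308303/34359738368
(4,2): OLD=36799236904959/549755813888 → NEW=0, ERR=36799236904959/549755813888
(4,3): OLD=528273062060197/4398046511104 → NEW=0, ERR=528273062060197/4398046511104
(4,4): OLD=6277989051310047/35184372088832 → NEW=255, ERR=-2694025831342113/35184372088832
(4,5): OLD=-7923166765221665/1125899906842624 → NEW=0, ERR=-7923166765221665/1125899906842624
(4,6): OLD=2417492491080650953/18014398509481984 → NEW=255, ERR=-2176179128837254967/18014398509481984
(5,0): OLD=114765384154787/549755813888 → NEW=255, ERR=-25422348386653/549755813888
(5,1): OLD=1049257771038049/4398046511104 → NEW=255, ERR=-72244089293471/4398046511104
(5,2): OLD=2000839704885239/35184372088832 → NEW=0, ERR=2000839704885239/35184372088832
(5,3): OLD=16675261879222387/281474976710656 → NEW=0, ERR=16675261879222387/281474976710656
(5,4): OLD=2417145815389964177/18014398509481984 → NEW=255, ERR=-2176525804527941743/18014398509481984
(5,5): OLD=3099273267352884609/144115188075855872 → NEW=0, ERR=3099273267352884609/144115188075855872
(5,6): OLD=371743754122633471343/2305843009213693952 → NEW=255, ERR=-216246213226858486417/2305843009213693952
(6,0): OLD=6366198167841179/70368744177664 → NEW=0, ERR=6366198167841179/70368744177664
(6,1): OLD=154495328817279703/1125899906842624 → NEW=255, ERR=-132609147427589417/1125899906842624
(6,2): OLD=3896934618755728549/18014398509481984 → NEW=255, ERR=-696737001162177371/18014398509481984
(6,3): OLD=9726679640714418811/144115188075855872 → NEW=0, ERR=9726679640714418811/144115188075855872
(6,4): OLD=31563001275201264081/288230376151711744 → NEW=0, ERR=31563001275201264081/288230376151711744
(6,5): OLD=8429940131475751098069/36893488147419103232 → NEW=255, ERR=-977899346116120226091/36893488147419103232
(6,6): OLD=-4462112593040601181309/590295810358705651712 → NEW=0, ERR=-4462112593040601181309/590295810358705651712
Output grid:
  Row 0: #.#.##.  (3 black, running=3)
  Row 1: ######.  (1 black, running=4)
  Row 2: #.#....  (5 black, running=9)
  Row 3: .#..#.#  (4 black, running=13)
  Row 4: .#..#.#  (4 black, running=17)
  Row 5: ##..#.#  (3 black, running=20)
  Row 6: .##..#.  (4 black, running=24)

Answer: 24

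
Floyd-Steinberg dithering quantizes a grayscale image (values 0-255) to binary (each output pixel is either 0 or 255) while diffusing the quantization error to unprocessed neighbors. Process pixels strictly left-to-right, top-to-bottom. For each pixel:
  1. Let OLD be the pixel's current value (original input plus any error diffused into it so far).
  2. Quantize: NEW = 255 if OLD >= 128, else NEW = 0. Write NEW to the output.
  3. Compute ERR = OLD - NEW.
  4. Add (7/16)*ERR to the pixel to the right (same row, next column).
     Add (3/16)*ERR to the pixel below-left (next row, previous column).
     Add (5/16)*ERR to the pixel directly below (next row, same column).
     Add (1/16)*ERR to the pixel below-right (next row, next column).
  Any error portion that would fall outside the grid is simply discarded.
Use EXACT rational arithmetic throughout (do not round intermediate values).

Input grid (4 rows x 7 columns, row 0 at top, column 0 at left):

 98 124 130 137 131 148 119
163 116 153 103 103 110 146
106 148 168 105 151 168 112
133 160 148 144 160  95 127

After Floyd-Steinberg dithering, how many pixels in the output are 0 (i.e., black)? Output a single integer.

Answer: 13

Derivation:
(0,0): OLD=98 → NEW=0, ERR=98
(0,1): OLD=1335/8 → NEW=255, ERR=-705/8
(0,2): OLD=11705/128 → NEW=0, ERR=11705/128
(0,3): OLD=362511/2048 → NEW=255, ERR=-159729/2048
(0,4): OLD=3174505/32768 → NEW=0, ERR=3174505/32768
(0,5): OLD=99816159/524288 → NEW=255, ERR=-33877281/524288
(0,6): OLD=761103385/8388608 → NEW=0, ERR=761103385/8388608
(1,0): OLD=22669/128 → NEW=255, ERR=-9971/128
(1,1): OLD=79515/1024 → NEW=0, ERR=79515/1024
(1,2): OLD=6403447/32768 → NEW=255, ERR=-1952393/32768
(1,3): OLD=10019147/131072 → NEW=0, ERR=10019147/131072
(1,4): OLD=1256000673/8388608 → NEW=255, ERR=-883094367/8388608
(1,5): OLD=4484045233/67108864 → NEW=0, ERR=4484045233/67108864
(1,6): OLD=214262466367/1073741824 → NEW=255, ERR=-59541698753/1073741824
(2,0): OLD=1576409/16384 → NEW=0, ERR=1576409/16384
(2,1): OLD=103976995/524288 → NEW=255, ERR=-29716445/524288
(2,2): OLD=1206021033/8388608 → NEW=255, ERR=-933074007/8388608
(2,3): OLD=3809187361/67108864 → NEW=0, ERR=3809187361/67108864
(2,4): OLD=86028745617/536870912 → NEW=255, ERR=-50873336943/536870912
(2,5): OLD=2241053749115/17179869184 → NEW=255, ERR=-2139812892805/17179869184
(2,6): OLD=12192215007501/274877906944 → NEW=0, ERR=12192215007501/274877906944
(3,0): OLD=1278760969/8388608 → NEW=255, ERR=-860334071/8388608
(3,1): OLD=5541540885/67108864 → NEW=0, ERR=5541540885/67108864
(3,2): OLD=84002736495/536870912 → NEW=255, ERR=-52899346065/536870912
(3,3): OLD=201671476489/2147483648 → NEW=0, ERR=201671476489/2147483648
(3,4): OLD=41690047169545/274877906944 → NEW=255, ERR=-28403819101175/274877906944
(3,5): OLD=29166074964971/2199023255552 → NEW=0, ERR=29166074964971/2199023255552
(3,6): OLD=4886370330057461/35184372088832 → NEW=255, ERR=-4085644552594699/35184372088832
Output grid:
  Row 0: .#.#.#.  (4 black, running=4)
  Row 1: #.#.#.#  (3 black, running=7)
  Row 2: .##.##.  (3 black, running=10)
  Row 3: #.#.#.#  (3 black, running=13)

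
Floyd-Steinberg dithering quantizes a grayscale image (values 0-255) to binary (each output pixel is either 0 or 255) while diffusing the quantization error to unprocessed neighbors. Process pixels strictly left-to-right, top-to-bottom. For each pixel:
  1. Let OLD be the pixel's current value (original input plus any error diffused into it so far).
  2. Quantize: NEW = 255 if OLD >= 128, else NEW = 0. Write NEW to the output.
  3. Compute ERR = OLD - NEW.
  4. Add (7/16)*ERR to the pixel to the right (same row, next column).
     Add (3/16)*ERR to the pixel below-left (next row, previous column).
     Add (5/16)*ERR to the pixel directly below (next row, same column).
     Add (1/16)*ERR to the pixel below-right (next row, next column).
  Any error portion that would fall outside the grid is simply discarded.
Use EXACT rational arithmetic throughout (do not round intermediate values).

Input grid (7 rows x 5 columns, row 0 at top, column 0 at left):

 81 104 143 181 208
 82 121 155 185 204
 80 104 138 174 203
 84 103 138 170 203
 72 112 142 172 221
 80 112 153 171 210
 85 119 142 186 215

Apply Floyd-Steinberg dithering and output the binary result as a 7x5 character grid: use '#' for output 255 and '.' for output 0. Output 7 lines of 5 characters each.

(0,0): OLD=81 → NEW=0, ERR=81
(0,1): OLD=2231/16 → NEW=255, ERR=-1849/16
(0,2): OLD=23665/256 → NEW=0, ERR=23665/256
(0,3): OLD=907031/4096 → NEW=255, ERR=-137449/4096
(0,4): OLD=12669345/65536 → NEW=255, ERR=-4042335/65536
(1,0): OLD=21925/256 → NEW=0, ERR=21925/256
(1,1): OLD=296451/2048 → NEW=255, ERR=-225789/2048
(1,2): OLD=8004543/65536 → NEW=0, ERR=8004543/65536
(1,3): OLD=58238419/262144 → NEW=255, ERR=-8608301/262144
(1,4): OLD=705736473/4194304 → NEW=255, ERR=-363811047/4194304
(2,0): OLD=2821073/32768 → NEW=0, ERR=2821073/32768
(2,1): OLD=142047115/1048576 → NEW=255, ERR=-125339765/1048576
(2,2): OLD=1859337313/16777216 → NEW=0, ERR=1859337313/16777216
(2,3): OLD=54651904659/268435456 → NEW=255, ERR=-13799136621/268435456
(2,4): OLD=650049969477/4294967296 → NEW=255, ERR=-445166691003/4294967296
(3,0): OLD=1484638529/16777216 → NEW=0, ERR=1484638529/16777216
(3,1): OLD=17518270893/134217728 → NEW=255, ERR=-16707249747/134217728
(3,2): OLD=434066585727/4294967296 → NEW=0, ERR=434066585727/4294967296
(3,3): OLD=1594667061831/8589934592 → NEW=255, ERR=-595766259129/8589934592
(3,4): OLD=18836504459011/137438953472 → NEW=255, ERR=-16210428676349/137438953472
(4,0): OLD=163882614575/2147483648 → NEW=0, ERR=163882614575/2147483648
(4,1): OLD=9000045259567/68719476736 → NEW=255, ERR=-8523421308113/68719476736
(4,2): OLD=108339526756001/1099511627776 → NEW=0, ERR=108339526756001/1099511627776
(4,3): OLD=3125013038802735/17592186044416 → NEW=255, ERR=-1360994402523345/17592186044416
(4,4): OLD=41084205383832009/281474976710656 → NEW=255, ERR=-30691913677385271/281474976710656
(5,0): OLD=88611884629741/1099511627776 → NEW=0, ERR=88611884629741/1099511627776
(5,1): OLD=1158830401832071/8796093022208 → NEW=255, ERR=-1084173318830969/8796093022208
(5,2): OLD=30289428051129919/281474976710656 → NEW=0, ERR=30289428051129919/281474976710656
(5,3): OLD=202230289563444273/1125899906842624 → NEW=255, ERR=-84874186681424847/1125899906842624
(5,4): OLD=2487962464912043211/18014398509481984 → NEW=255, ERR=-2105709155005862709/18014398509481984
(6,0): OLD=12254641938899613/140737488355328 → NEW=0, ERR=12254641938899613/140737488355328
(6,1): OLD=647578538407332019/4503599627370496 → NEW=255, ERR=-500839366572144461/4503599627370496
(6,2): OLD=7575870052052594913/72057594037927936 → NEW=0, ERR=7575870052052594913/72057594037927936
(6,3): OLD=222800334204204657643/1152921504606846976 → NEW=255, ERR=-71194649470541321237/1152921504606846976
(6,4): OLD=2706949332790109238573/18446744073709551616 → NEW=255, ERR=-1996970406005826423507/18446744073709551616
Row 0: .#.##
Row 1: .#.##
Row 2: .#.##
Row 3: .#.##
Row 4: .#.##
Row 5: .#.##
Row 6: .#.##

Answer: .#.##
.#.##
.#.##
.#.##
.#.##
.#.##
.#.##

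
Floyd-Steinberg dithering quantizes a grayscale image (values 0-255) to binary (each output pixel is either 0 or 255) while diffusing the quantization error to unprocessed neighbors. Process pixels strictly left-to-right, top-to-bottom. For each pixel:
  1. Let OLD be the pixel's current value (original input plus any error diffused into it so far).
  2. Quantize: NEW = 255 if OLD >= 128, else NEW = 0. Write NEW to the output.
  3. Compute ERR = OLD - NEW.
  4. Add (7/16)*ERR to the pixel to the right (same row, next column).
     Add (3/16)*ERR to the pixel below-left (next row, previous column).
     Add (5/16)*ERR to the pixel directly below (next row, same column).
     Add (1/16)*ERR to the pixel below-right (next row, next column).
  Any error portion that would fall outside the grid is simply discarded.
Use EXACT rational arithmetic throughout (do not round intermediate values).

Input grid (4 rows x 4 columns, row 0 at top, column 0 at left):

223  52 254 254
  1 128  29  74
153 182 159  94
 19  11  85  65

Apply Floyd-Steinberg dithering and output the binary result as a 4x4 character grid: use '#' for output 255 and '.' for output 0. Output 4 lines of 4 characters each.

(0,0): OLD=223 → NEW=255, ERR=-32
(0,1): OLD=38 → NEW=0, ERR=38
(0,2): OLD=2165/8 → NEW=255, ERR=125/8
(0,3): OLD=33387/128 → NEW=255, ERR=747/128
(1,0): OLD=-15/8 → NEW=0, ERR=-15/8
(1,1): OLD=8959/64 → NEW=255, ERR=-7361/64
(1,2): OLD=-26557/2048 → NEW=0, ERR=-26557/2048
(1,3): OLD=2330693/32768 → NEW=0, ERR=2330693/32768
(2,0): OLD=133989/1024 → NEW=255, ERR=-127131/1024
(2,1): OLD=2922671/32768 → NEW=0, ERR=2922671/32768
(2,2): OLD=13114897/65536 → NEW=255, ERR=-3596783/65536
(2,3): OLD=95845769/1048576 → NEW=0, ERR=95845769/1048576
(3,0): OLD=-1611475/524288 → NEW=0, ERR=-1611475/524288
(3,1): OLD=163394179/8388608 → NEW=0, ERR=163394179/8388608
(3,2): OLD=13298827245/134217728 → NEW=0, ERR=13298827245/134217728
(3,3): OLD=286653308411/2147483648 → NEW=255, ERR=-260955021829/2147483648
Row 0: #.##
Row 1: .#..
Row 2: #.#.
Row 3: ...#

Answer: #.##
.#..
#.#.
...#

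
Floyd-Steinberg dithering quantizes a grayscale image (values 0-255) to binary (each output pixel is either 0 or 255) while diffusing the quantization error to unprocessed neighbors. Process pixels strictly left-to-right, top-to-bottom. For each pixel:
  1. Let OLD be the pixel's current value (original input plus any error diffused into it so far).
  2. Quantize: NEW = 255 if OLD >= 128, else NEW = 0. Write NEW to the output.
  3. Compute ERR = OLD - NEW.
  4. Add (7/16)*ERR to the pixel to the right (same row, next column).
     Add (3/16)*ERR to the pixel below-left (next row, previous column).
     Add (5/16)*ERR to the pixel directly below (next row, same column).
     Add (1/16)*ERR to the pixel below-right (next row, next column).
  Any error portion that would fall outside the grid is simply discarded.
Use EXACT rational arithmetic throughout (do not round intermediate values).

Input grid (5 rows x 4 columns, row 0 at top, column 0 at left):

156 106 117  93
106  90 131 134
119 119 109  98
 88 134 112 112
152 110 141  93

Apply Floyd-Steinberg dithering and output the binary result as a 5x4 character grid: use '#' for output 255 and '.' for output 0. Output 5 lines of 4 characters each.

Answer: #.#.
..#.
#.#.
.#.#
#.#.

Derivation:
(0,0): OLD=156 → NEW=255, ERR=-99
(0,1): OLD=1003/16 → NEW=0, ERR=1003/16
(0,2): OLD=36973/256 → NEW=255, ERR=-28307/256
(0,3): OLD=182779/4096 → NEW=0, ERR=182779/4096
(1,0): OLD=22225/256 → NEW=0, ERR=22225/256
(1,1): OLD=247095/2048 → NEW=0, ERR=247095/2048
(1,2): OLD=10585091/65536 → NEW=255, ERR=-6126589/65536
(1,3): OLD=104998789/1048576 → NEW=0, ERR=104998789/1048576
(2,0): OLD=5529677/32768 → NEW=255, ERR=-2826163/32768
(2,1): OLD=112059295/1048576 → NEW=0, ERR=112059295/1048576
(2,2): OLD=320564187/2097152 → NEW=255, ERR=-214209573/2097152
(2,3): OLD=2642804367/33554432 → NEW=0, ERR=2642804367/33554432
(3,0): OLD=1360386813/16777216 → NEW=0, ERR=1360386813/16777216
(3,1): OLD=47869777187/268435456 → NEW=255, ERR=-20581264093/268435456
(3,2): OLD=291987846109/4294967296 → NEW=0, ERR=291987846109/4294967296
(3,3): OLD=10993189906571/68719476736 → NEW=255, ERR=-6530276661109/68719476736
(4,0): OLD=699922181753/4294967296 → NEW=255, ERR=-395294478727/4294967296
(4,1): OLD=2184901262443/34359738368 → NEW=0, ERR=2184901262443/34359738368
(4,2): OLD=184119151288203/1099511627776 → NEW=255, ERR=-96256313794677/1099511627776
(4,3): OLD=514605861283133/17592186044416 → NEW=0, ERR=514605861283133/17592186044416
Row 0: #.#.
Row 1: ..#.
Row 2: #.#.
Row 3: .#.#
Row 4: #.#.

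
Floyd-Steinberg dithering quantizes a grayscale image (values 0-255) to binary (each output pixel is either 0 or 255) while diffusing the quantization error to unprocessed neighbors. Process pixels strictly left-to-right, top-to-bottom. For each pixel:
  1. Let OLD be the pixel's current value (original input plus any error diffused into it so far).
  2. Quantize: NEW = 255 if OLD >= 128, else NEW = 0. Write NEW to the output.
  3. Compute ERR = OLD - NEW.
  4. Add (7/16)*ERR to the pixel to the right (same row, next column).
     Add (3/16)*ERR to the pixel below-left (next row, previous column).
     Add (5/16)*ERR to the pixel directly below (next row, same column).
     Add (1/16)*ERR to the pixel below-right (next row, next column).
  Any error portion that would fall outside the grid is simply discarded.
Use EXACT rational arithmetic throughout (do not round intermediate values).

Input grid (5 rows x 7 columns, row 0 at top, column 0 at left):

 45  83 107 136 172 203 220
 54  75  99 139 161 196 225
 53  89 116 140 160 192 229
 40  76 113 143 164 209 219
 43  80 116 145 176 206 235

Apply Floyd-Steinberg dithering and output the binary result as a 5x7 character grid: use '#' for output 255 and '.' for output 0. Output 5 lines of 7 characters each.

Answer: ..#.###
.#.#.##
..#.###
..#.#.#
.#.####

Derivation:
(0,0): OLD=45 → NEW=0, ERR=45
(0,1): OLD=1643/16 → NEW=0, ERR=1643/16
(0,2): OLD=38893/256 → NEW=255, ERR=-26387/256
(0,3): OLD=372347/4096 → NEW=0, ERR=372347/4096
(0,4): OLD=13878621/65536 → NEW=255, ERR=-2833059/65536
(0,5): OLD=193029515/1048576 → NEW=255, ERR=-74357365/1048576
(0,6): OLD=3170485965/16777216 → NEW=255, ERR=-1107704115/16777216
(1,0): OLD=22353/256 → NEW=0, ERR=22353/256
(1,1): OLD=263735/2048 → NEW=255, ERR=-258505/2048
(1,2): OLD=2295683/65536 → NEW=0, ERR=2295683/65536
(1,3): OLD=44088839/262144 → NEW=255, ERR=-22757881/262144
(1,4): OLD=1709515125/16777216 → NEW=0, ERR=1709515125/16777216
(1,5): OLD=27291495301/134217728 → NEW=255, ERR=-6934025339/134217728
(1,6): OLD=380819736107/2147483648 → NEW=255, ERR=-166788594133/2147483648
(2,0): OLD=1855309/32768 → NEW=0, ERR=1855309/32768
(2,1): OLD=90546207/1048576 → NEW=0, ERR=90546207/1048576
(2,2): OLD=2358186013/16777216 → NEW=255, ERR=-1920004067/16777216
(2,3): OLD=11287326837/134217728 → NEW=0, ERR=11287326837/134217728
(2,4): OLD=229267582725/1073741824 → NEW=255, ERR=-44536582395/1073741824
(2,5): OLD=5137287739607/34359738368 → NEW=255, ERR=-3624445544233/34359738368
(2,6): OLD=85404764553297/549755813888 → NEW=255, ERR=-54782967988143/549755813888
(3,0): OLD=1239576701/16777216 → NEW=0, ERR=1239576701/16777216
(3,1): OLD=15755867065/134217728 → NEW=0, ERR=15755867065/134217728
(3,2): OLD=160804227003/1073741824 → NEW=255, ERR=-112999938117/1073741824
(3,3): OLD=465181198125/4294967296 → NEW=0, ERR=465181198125/4294967296
(3,4): OLD=101100466427005/549755813888 → NEW=255, ERR=-39087266114435/549755813888
(3,5): OLD=543832650575559/4398046511104 → NEW=0, ERR=543832650575559/4398046511104
(3,6): OLD=16562335779749785/70368744177664 → NEW=255, ERR=-1381693985554535/70368744177664
(4,0): OLD=189192466099/2147483648 → NEW=0, ERR=189192466099/2147483648
(4,1): OLD=4814261886359/34359738368 → NEW=255, ERR=-3947471397481/34359738368
(4,2): OLD=33257235253561/549755813888 → NEW=0, ERR=33257235253561/549755813888
(4,3): OLD=815416167567939/4398046511104 → NEW=255, ERR=-306085692763581/4398046511104
(4,4): OLD=5393325989976537/35184372088832 → NEW=255, ERR=-3578688892675623/35184372088832
(4,5): OLD=216192096338855257/1125899906842624 → NEW=255, ERR=-70912379906013863/1125899906842624
(4,6): OLD=3765682630089149503/18014398509481984 → NEW=255, ERR=-827988989828756417/18014398509481984
Row 0: ..#.###
Row 1: .#.#.##
Row 2: ..#.###
Row 3: ..#.#.#
Row 4: .#.####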